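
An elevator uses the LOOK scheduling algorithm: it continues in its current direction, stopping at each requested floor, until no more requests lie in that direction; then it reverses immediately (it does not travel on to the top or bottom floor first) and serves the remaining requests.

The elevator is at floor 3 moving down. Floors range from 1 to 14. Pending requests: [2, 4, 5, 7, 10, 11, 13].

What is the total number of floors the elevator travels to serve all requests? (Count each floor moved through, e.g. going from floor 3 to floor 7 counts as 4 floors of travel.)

Answer: 12

Derivation:
Start at floor 3 moving down, LOOK stop order: [2, 4, 5, 7, 10, 11, 13]
  3 → 2: |2-3| = 1, total = 1
  2 → 4: |4-2| = 2, total = 3
  4 → 5: |5-4| = 1, total = 4
  5 → 7: |7-5| = 2, total = 6
  7 → 10: |10-7| = 3, total = 9
  10 → 11: |11-10| = 1, total = 10
  11 → 13: |13-11| = 2, total = 12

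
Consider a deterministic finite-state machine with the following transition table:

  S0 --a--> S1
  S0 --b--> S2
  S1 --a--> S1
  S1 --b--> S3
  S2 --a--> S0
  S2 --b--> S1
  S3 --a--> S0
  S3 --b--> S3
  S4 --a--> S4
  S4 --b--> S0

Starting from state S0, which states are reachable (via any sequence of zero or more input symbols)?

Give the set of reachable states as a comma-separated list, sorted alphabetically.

Answer: S0, S1, S2, S3

Derivation:
BFS from S0:
  visit S0: S0--a-->S1 (new), S0--b-->S2 (new)
  visit S1: S1--a-->S1 (seen), S1--b-->S3 (new)
  visit S2: S2--a-->S0 (seen), S2--b-->S1 (seen)
  visit S3: S3--a-->S0 (seen), S3--b-->S3 (seen)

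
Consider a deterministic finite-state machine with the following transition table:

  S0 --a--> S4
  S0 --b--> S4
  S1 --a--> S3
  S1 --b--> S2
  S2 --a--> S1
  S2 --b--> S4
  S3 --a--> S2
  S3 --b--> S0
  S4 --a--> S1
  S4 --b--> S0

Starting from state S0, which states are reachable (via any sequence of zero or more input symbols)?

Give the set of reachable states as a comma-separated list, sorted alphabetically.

BFS from S0:
  visit S0: S0--a-->S4 (new), S0--b-->S4 (seen)
  visit S4: S4--a-->S1 (new), S4--b-->S0 (seen)
  visit S1: S1--a-->S3 (new), S1--b-->S2 (new)
  visit S3: S3--a-->S2 (seen), S3--b-->S0 (seen)
  visit S2: S2--a-->S1 (seen), S2--b-->S4 (seen)

Answer: S0, S1, S2, S3, S4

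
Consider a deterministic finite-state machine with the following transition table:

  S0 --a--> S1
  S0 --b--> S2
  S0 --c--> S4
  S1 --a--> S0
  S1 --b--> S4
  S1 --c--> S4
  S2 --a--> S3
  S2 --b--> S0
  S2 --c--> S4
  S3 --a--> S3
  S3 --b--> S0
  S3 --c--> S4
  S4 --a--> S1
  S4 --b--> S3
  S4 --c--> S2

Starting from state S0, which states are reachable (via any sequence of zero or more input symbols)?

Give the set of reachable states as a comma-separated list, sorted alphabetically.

BFS from S0:
  visit S0: S0--a-->S1 (new), S0--b-->S2 (new), S0--c-->S4 (new)
  visit S1: S1--a-->S0 (seen), S1--b-->S4 (seen), S1--c-->S4 (seen)
  visit S2: S2--a-->S3 (new), S2--b-->S0 (seen), S2--c-->S4 (seen)
  visit S4: S4--a-->S1 (seen), S4--b-->S3 (seen), S4--c-->S2 (seen)
  visit S3: S3--a-->S3 (seen), S3--b-->S0 (seen), S3--c-->S4 (seen)

Answer: S0, S1, S2, S3, S4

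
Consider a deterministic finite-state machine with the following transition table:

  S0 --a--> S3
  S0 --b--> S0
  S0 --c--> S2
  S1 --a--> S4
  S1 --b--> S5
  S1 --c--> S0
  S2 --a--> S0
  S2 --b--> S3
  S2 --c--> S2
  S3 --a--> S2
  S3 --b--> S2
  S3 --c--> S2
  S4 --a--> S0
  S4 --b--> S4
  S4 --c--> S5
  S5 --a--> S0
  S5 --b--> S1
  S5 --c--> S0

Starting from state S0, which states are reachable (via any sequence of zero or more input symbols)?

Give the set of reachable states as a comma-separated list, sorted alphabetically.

Answer: S0, S2, S3

Derivation:
BFS from S0:
  visit S0: S0--a-->S3 (new), S0--b-->S0 (seen), S0--c-->S2 (new)
  visit S3: S3--a-->S2 (seen), S3--b-->S2 (seen), S3--c-->S2 (seen)
  visit S2: S2--a-->S0 (seen), S2--b-->S3 (seen), S2--c-->S2 (seen)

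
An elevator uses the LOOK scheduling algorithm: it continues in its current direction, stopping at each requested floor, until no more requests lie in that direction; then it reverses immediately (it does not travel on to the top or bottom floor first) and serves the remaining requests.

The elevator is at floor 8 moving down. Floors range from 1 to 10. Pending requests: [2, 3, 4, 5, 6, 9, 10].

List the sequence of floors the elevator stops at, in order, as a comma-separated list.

Current: 8, moving DOWN
Serve below first (descending): [6, 5, 4, 3, 2]
Then reverse, serve above (ascending): [9, 10]

Answer: 6, 5, 4, 3, 2, 9, 10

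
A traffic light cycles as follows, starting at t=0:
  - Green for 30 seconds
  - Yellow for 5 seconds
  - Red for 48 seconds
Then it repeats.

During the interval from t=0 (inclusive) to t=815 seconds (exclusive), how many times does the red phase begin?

Answer: 10

Derivation:
Cycle = 30+5+48 = 83s
red phase starts at t = k*83 + 35 for k=0,1,2,...
Need k*83+35 < 815 → k < 9.398
k ∈ {0, ..., 9} → 10 starts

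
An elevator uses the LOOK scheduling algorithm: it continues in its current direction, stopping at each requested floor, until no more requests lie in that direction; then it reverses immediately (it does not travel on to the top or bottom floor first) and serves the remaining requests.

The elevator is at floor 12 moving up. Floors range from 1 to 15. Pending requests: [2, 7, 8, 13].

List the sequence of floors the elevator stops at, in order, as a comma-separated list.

Answer: 13, 8, 7, 2

Derivation:
Current: 12, moving UP
Serve above first (ascending): [13]
Then reverse, serve below (descending): [8, 7, 2]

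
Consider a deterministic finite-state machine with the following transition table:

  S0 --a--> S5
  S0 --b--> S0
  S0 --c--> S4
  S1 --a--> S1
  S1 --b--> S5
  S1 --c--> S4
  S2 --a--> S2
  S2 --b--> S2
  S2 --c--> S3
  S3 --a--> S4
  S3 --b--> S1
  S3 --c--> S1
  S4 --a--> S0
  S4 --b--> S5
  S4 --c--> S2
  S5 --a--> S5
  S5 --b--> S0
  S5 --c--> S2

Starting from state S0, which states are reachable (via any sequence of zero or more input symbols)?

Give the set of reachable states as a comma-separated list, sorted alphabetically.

BFS from S0:
  visit S0: S0--a-->S5 (new), S0--b-->S0 (seen), S0--c-->S4 (new)
  visit S5: S5--a-->S5 (seen), S5--b-->S0 (seen), S5--c-->S2 (new)
  visit S4: S4--a-->S0 (seen), S4--b-->S5 (seen), S4--c-->S2 (seen)
  visit S2: S2--a-->S2 (seen), S2--b-->S2 (seen), S2--c-->S3 (new)
  visit S3: S3--a-->S4 (seen), S3--b-->S1 (new), S3--c-->S1 (seen)
  visit S1: S1--a-->S1 (seen), S1--b-->S5 (seen), S1--c-->S4 (seen)

Answer: S0, S1, S2, S3, S4, S5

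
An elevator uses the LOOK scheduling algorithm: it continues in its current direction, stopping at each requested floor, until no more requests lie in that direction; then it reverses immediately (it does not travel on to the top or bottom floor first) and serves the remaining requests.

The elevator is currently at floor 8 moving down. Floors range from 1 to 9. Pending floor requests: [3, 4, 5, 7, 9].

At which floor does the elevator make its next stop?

Current floor: 8, direction: down
Requests above: [9]
Requests below: [3, 4, 5, 7]
Moving down and requests lie below → nearest below is max([3, 4, 5, 7]) = 7

Answer: 7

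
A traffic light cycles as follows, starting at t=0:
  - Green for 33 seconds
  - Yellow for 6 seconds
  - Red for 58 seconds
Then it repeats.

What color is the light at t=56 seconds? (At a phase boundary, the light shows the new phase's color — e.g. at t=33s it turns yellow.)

Cycle length = 33 + 6 + 58 = 97s
t = 56, phase_t = 56 mod 97 = 56
56 >= 39 → RED

Answer: red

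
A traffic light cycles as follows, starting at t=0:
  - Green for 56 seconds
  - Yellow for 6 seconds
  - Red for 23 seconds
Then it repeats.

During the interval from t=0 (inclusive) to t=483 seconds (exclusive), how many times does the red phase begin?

Answer: 5

Derivation:
Cycle = 56+6+23 = 85s
red phase starts at t = k*85 + 62 for k=0,1,2,...
Need k*85+62 < 483 → k < 4.953
k ∈ {0, ..., 4} → 5 starts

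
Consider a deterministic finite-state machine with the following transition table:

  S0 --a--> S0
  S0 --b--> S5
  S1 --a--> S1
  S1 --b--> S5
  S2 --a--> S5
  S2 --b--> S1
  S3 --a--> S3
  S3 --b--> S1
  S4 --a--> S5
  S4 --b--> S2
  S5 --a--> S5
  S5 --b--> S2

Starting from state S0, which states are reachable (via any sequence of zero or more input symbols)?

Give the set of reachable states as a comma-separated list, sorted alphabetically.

BFS from S0:
  visit S0: S0--a-->S0 (seen), S0--b-->S5 (new)
  visit S5: S5--a-->S5 (seen), S5--b-->S2 (new)
  visit S2: S2--a-->S5 (seen), S2--b-->S1 (new)
  visit S1: S1--a-->S1 (seen), S1--b-->S5 (seen)

Answer: S0, S1, S2, S5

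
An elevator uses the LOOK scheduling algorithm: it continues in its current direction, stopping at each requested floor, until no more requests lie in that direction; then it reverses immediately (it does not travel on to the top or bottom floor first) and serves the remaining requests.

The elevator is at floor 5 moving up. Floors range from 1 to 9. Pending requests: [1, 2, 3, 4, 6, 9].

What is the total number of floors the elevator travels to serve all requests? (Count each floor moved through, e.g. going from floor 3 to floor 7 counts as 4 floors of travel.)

Answer: 12

Derivation:
Start at floor 5 moving up, LOOK stop order: [6, 9, 4, 3, 2, 1]
  5 → 6: |6-5| = 1, total = 1
  6 → 9: |9-6| = 3, total = 4
  9 → 4: |4-9| = 5, total = 9
  4 → 3: |3-4| = 1, total = 10
  3 → 2: |2-3| = 1, total = 11
  2 → 1: |1-2| = 1, total = 12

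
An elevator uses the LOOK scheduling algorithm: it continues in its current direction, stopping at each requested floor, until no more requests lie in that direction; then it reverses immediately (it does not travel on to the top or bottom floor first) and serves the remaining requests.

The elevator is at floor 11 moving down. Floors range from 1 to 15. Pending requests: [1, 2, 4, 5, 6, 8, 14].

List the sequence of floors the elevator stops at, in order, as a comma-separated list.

Current: 11, moving DOWN
Serve below first (descending): [8, 6, 5, 4, 2, 1]
Then reverse, serve above (ascending): [14]

Answer: 8, 6, 5, 4, 2, 1, 14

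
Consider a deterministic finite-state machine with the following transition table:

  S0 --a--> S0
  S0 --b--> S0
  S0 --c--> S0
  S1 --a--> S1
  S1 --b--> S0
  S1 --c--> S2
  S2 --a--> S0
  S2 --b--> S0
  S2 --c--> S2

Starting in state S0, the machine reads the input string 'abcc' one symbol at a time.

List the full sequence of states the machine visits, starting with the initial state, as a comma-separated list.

Answer: S0, S0, S0, S0, S0

Derivation:
Start: S0
  read 'a': S0 --a--> S0
  read 'b': S0 --b--> S0
  read 'c': S0 --c--> S0
  read 'c': S0 --c--> S0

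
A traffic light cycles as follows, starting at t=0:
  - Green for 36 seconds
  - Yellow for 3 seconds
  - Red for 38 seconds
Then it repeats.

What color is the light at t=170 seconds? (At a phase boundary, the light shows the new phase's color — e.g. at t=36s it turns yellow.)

Cycle length = 36 + 3 + 38 = 77s
t = 170, phase_t = 170 mod 77 = 16
16 < 36 (green end) → GREEN

Answer: green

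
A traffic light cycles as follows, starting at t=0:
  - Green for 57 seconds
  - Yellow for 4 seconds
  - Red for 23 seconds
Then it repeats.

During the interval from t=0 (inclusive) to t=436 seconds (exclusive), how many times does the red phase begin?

Cycle = 57+4+23 = 84s
red phase starts at t = k*84 + 61 for k=0,1,2,...
Need k*84+61 < 436 → k < 4.464
k ∈ {0, ..., 4} → 5 starts

Answer: 5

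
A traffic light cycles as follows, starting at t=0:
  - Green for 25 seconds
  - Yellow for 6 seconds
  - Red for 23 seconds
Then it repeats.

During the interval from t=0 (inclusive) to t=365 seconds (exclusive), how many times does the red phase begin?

Answer: 7

Derivation:
Cycle = 25+6+23 = 54s
red phase starts at t = k*54 + 31 for k=0,1,2,...
Need k*54+31 < 365 → k < 6.185
k ∈ {0, ..., 6} → 7 starts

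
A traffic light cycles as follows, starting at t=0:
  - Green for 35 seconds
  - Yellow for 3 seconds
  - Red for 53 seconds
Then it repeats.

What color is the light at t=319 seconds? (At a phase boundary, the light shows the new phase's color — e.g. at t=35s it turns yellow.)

Cycle length = 35 + 3 + 53 = 91s
t = 319, phase_t = 319 mod 91 = 46
46 >= 38 → RED

Answer: red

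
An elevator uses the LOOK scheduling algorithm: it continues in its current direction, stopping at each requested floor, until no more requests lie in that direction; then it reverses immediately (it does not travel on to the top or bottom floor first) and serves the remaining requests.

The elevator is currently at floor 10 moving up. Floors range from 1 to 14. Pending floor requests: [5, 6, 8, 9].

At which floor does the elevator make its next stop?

Current floor: 10, direction: up
Requests above: []
Requests below: [5, 6, 8, 9]
Moving up but no requests above → reverse; nearest below is max([5, 6, 8, 9]) = 9

Answer: 9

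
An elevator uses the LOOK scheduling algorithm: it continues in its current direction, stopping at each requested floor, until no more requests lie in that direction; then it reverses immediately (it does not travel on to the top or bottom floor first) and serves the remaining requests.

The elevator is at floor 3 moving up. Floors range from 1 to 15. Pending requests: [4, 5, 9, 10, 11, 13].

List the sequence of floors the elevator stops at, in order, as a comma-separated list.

Answer: 4, 5, 9, 10, 11, 13

Derivation:
Current: 3, moving UP
Serve above first (ascending): [4, 5, 9, 10, 11, 13]
Then reverse, serve below (descending): []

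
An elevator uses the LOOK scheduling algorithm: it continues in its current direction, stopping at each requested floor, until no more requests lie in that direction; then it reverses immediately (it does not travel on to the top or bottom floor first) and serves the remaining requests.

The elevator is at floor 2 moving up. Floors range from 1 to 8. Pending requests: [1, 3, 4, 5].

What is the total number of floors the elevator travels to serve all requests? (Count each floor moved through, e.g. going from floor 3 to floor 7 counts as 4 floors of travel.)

Start at floor 2 moving up, LOOK stop order: [3, 4, 5, 1]
  2 → 3: |3-2| = 1, total = 1
  3 → 4: |4-3| = 1, total = 2
  4 → 5: |5-4| = 1, total = 3
  5 → 1: |1-5| = 4, total = 7

Answer: 7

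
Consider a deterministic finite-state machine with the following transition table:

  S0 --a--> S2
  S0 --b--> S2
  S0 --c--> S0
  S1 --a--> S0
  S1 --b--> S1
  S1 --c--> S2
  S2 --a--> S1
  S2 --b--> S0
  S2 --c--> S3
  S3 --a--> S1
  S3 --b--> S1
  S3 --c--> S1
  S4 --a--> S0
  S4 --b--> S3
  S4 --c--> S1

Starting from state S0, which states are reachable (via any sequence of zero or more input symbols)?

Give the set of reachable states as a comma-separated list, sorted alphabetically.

Answer: S0, S1, S2, S3

Derivation:
BFS from S0:
  visit S0: S0--a-->S2 (new), S0--b-->S2 (seen), S0--c-->S0 (seen)
  visit S2: S2--a-->S1 (new), S2--b-->S0 (seen), S2--c-->S3 (new)
  visit S1: S1--a-->S0 (seen), S1--b-->S1 (seen), S1--c-->S2 (seen)
  visit S3: S3--a-->S1 (seen), S3--b-->S1 (seen), S3--c-->S1 (seen)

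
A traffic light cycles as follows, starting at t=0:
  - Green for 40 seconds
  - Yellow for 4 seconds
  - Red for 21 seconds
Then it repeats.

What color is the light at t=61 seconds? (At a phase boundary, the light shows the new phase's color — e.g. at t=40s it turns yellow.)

Cycle length = 40 + 4 + 21 = 65s
t = 61, phase_t = 61 mod 65 = 61
61 >= 44 → RED

Answer: red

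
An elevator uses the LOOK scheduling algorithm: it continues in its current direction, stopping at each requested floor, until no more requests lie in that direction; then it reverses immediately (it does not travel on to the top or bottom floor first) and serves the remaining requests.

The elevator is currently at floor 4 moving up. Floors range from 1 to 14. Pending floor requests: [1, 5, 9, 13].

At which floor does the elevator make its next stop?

Answer: 5

Derivation:
Current floor: 4, direction: up
Requests above: [5, 9, 13]
Requests below: [1]
Moving up and requests lie above → nearest above is min([5, 9, 13]) = 5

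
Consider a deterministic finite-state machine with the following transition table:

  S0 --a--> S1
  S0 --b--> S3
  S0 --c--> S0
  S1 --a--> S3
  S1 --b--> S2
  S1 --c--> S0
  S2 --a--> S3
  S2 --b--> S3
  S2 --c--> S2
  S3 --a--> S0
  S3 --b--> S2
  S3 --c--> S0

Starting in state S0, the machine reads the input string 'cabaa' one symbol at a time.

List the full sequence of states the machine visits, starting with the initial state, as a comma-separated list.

Start: S0
  read 'c': S0 --c--> S0
  read 'a': S0 --a--> S1
  read 'b': S1 --b--> S2
  read 'a': S2 --a--> S3
  read 'a': S3 --a--> S0

Answer: S0, S0, S1, S2, S3, S0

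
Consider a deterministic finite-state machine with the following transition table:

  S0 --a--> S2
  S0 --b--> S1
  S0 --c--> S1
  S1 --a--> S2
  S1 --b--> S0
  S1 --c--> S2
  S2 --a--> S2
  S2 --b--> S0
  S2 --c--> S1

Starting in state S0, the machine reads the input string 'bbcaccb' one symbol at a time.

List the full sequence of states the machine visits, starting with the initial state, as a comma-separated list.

Start: S0
  read 'b': S0 --b--> S1
  read 'b': S1 --b--> S0
  read 'c': S0 --c--> S1
  read 'a': S1 --a--> S2
  read 'c': S2 --c--> S1
  read 'c': S1 --c--> S2
  read 'b': S2 --b--> S0

Answer: S0, S1, S0, S1, S2, S1, S2, S0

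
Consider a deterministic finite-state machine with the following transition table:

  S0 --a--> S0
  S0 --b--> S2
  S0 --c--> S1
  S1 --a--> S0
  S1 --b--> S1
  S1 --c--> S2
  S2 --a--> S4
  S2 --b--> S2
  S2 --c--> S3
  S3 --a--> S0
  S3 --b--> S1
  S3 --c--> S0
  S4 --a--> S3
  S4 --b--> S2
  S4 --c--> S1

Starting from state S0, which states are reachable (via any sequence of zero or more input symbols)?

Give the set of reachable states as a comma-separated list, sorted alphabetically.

Answer: S0, S1, S2, S3, S4

Derivation:
BFS from S0:
  visit S0: S0--a-->S0 (seen), S0--b-->S2 (new), S0--c-->S1 (new)
  visit S2: S2--a-->S4 (new), S2--b-->S2 (seen), S2--c-->S3 (new)
  visit S1: S1--a-->S0 (seen), S1--b-->S1 (seen), S1--c-->S2 (seen)
  visit S4: S4--a-->S3 (seen), S4--b-->S2 (seen), S4--c-->S1 (seen)
  visit S3: S3--a-->S0 (seen), S3--b-->S1 (seen), S3--c-->S0 (seen)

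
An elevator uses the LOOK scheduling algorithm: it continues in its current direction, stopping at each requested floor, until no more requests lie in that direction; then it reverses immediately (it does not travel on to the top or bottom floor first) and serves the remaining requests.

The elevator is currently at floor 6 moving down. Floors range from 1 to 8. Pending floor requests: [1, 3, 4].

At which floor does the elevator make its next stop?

Current floor: 6, direction: down
Requests above: []
Requests below: [1, 3, 4]
Moving down and requests lie below → nearest below is max([1, 3, 4]) = 4

Answer: 4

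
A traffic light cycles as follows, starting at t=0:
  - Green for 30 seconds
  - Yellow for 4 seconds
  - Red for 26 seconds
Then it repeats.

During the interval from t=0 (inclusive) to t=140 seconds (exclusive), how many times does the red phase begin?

Cycle = 30+4+26 = 60s
red phase starts at t = k*60 + 34 for k=0,1,2,...
Need k*60+34 < 140 → k < 1.767
k ∈ {0, ..., 1} → 2 starts

Answer: 2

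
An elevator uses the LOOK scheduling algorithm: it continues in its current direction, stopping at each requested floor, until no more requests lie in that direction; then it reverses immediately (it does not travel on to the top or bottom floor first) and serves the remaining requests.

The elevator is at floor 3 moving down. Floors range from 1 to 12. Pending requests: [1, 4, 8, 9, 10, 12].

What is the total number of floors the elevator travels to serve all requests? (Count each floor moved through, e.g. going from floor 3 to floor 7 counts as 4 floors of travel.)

Answer: 13

Derivation:
Start at floor 3 moving down, LOOK stop order: [1, 4, 8, 9, 10, 12]
  3 → 1: |1-3| = 2, total = 2
  1 → 4: |4-1| = 3, total = 5
  4 → 8: |8-4| = 4, total = 9
  8 → 9: |9-8| = 1, total = 10
  9 → 10: |10-9| = 1, total = 11
  10 → 12: |12-10| = 2, total = 13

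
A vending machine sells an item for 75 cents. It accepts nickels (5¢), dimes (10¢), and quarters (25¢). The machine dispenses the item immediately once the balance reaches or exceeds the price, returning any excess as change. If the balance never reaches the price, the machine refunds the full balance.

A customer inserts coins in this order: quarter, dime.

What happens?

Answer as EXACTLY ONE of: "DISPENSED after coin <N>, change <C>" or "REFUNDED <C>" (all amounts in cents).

Answer: REFUNDED 35

Derivation:
Price: 75¢
Coin 1 (quarter, 25¢): balance = 25¢
Coin 2 (dime, 10¢): balance = 35¢
All coins inserted, balance 35¢ < price 75¢ → REFUND 35¢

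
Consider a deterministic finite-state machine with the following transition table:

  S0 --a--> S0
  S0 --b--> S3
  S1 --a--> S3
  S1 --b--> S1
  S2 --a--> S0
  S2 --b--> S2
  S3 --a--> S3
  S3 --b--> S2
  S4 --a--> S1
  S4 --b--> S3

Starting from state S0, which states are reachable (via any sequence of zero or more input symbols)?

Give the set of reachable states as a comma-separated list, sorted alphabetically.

BFS from S0:
  visit S0: S0--a-->S0 (seen), S0--b-->S3 (new)
  visit S3: S3--a-->S3 (seen), S3--b-->S2 (new)
  visit S2: S2--a-->S0 (seen), S2--b-->S2 (seen)

Answer: S0, S2, S3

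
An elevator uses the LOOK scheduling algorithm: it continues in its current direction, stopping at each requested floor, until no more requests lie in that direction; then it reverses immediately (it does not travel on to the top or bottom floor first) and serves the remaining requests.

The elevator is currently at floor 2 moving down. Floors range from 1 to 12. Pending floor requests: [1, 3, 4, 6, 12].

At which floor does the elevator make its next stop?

Current floor: 2, direction: down
Requests above: [3, 4, 6, 12]
Requests below: [1]
Moving down and requests lie below → nearest below is max([1]) = 1

Answer: 1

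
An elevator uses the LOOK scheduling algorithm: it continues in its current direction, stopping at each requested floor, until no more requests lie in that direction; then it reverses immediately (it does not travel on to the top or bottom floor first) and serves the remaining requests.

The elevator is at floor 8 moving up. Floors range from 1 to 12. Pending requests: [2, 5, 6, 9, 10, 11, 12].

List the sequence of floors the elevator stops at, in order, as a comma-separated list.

Current: 8, moving UP
Serve above first (ascending): [9, 10, 11, 12]
Then reverse, serve below (descending): [6, 5, 2]

Answer: 9, 10, 11, 12, 6, 5, 2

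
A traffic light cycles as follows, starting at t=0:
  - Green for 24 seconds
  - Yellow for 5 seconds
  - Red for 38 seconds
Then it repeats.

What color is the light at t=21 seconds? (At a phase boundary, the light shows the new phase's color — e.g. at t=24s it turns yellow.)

Answer: green

Derivation:
Cycle length = 24 + 5 + 38 = 67s
t = 21, phase_t = 21 mod 67 = 21
21 < 24 (green end) → GREEN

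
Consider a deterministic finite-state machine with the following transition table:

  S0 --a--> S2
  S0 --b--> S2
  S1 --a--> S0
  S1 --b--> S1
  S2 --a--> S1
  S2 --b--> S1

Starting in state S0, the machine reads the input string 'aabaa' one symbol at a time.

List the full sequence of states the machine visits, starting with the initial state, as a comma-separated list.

Start: S0
  read 'a': S0 --a--> S2
  read 'a': S2 --a--> S1
  read 'b': S1 --b--> S1
  read 'a': S1 --a--> S0
  read 'a': S0 --a--> S2

Answer: S0, S2, S1, S1, S0, S2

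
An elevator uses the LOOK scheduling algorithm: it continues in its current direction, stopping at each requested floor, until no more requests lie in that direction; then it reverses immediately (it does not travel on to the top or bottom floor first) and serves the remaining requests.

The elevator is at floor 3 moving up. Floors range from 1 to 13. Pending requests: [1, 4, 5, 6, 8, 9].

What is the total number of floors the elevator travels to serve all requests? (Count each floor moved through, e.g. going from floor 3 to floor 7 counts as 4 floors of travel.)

Answer: 14

Derivation:
Start at floor 3 moving up, LOOK stop order: [4, 5, 6, 8, 9, 1]
  3 → 4: |4-3| = 1, total = 1
  4 → 5: |5-4| = 1, total = 2
  5 → 6: |6-5| = 1, total = 3
  6 → 8: |8-6| = 2, total = 5
  8 → 9: |9-8| = 1, total = 6
  9 → 1: |1-9| = 8, total = 14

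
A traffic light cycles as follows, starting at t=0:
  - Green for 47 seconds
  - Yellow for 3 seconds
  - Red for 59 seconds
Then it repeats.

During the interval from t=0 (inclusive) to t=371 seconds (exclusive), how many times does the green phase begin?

Answer: 4

Derivation:
Cycle = 47+3+59 = 109s
green phase starts at t = k*109 + 0 for k=0,1,2,...
Need k*109+0 < 371 → k < 3.404
k ∈ {0, ..., 3} → 4 starts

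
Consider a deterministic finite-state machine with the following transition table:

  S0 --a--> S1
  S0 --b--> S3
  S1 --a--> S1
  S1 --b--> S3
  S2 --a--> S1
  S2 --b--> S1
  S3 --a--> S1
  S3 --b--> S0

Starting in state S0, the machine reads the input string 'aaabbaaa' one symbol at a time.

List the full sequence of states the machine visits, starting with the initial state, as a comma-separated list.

Start: S0
  read 'a': S0 --a--> S1
  read 'a': S1 --a--> S1
  read 'a': S1 --a--> S1
  read 'b': S1 --b--> S3
  read 'b': S3 --b--> S0
  read 'a': S0 --a--> S1
  read 'a': S1 --a--> S1
  read 'a': S1 --a--> S1

Answer: S0, S1, S1, S1, S3, S0, S1, S1, S1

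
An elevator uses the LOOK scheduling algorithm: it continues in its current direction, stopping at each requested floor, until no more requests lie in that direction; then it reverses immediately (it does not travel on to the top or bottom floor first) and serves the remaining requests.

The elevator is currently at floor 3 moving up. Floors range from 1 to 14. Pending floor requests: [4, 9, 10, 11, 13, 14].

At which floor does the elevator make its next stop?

Current floor: 3, direction: up
Requests above: [4, 9, 10, 11, 13, 14]
Requests below: []
Moving up and requests lie above → nearest above is min([4, 9, 10, 11, 13, 14]) = 4

Answer: 4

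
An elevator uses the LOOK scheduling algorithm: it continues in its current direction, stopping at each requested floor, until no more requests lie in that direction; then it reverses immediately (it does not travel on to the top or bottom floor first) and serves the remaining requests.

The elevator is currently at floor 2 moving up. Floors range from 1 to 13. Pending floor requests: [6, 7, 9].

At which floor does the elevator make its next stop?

Current floor: 2, direction: up
Requests above: [6, 7, 9]
Requests below: []
Moving up and requests lie above → nearest above is min([6, 7, 9]) = 6

Answer: 6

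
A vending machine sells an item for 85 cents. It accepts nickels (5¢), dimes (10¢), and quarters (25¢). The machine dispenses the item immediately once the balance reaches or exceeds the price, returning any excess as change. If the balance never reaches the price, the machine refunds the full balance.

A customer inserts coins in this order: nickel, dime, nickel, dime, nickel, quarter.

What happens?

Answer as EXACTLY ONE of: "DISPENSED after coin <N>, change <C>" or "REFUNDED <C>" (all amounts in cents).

Answer: REFUNDED 60

Derivation:
Price: 85¢
Coin 1 (nickel, 5¢): balance = 5¢
Coin 2 (dime, 10¢): balance = 15¢
Coin 3 (nickel, 5¢): balance = 20¢
Coin 4 (dime, 10¢): balance = 30¢
Coin 5 (nickel, 5¢): balance = 35¢
Coin 6 (quarter, 25¢): balance = 60¢
All coins inserted, balance 60¢ < price 85¢ → REFUND 60¢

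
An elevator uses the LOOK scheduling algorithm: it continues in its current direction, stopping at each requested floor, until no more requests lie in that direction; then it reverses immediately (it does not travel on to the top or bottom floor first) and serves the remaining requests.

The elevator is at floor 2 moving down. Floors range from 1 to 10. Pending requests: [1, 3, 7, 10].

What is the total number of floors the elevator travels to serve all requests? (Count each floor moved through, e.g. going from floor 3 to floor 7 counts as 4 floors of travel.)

Start at floor 2 moving down, LOOK stop order: [1, 3, 7, 10]
  2 → 1: |1-2| = 1, total = 1
  1 → 3: |3-1| = 2, total = 3
  3 → 7: |7-3| = 4, total = 7
  7 → 10: |10-7| = 3, total = 10

Answer: 10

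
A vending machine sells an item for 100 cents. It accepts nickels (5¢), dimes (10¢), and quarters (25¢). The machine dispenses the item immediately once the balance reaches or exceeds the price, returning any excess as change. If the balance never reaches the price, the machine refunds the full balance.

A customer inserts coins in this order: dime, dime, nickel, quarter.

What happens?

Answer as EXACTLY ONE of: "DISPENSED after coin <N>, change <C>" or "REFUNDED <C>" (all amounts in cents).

Price: 100¢
Coin 1 (dime, 10¢): balance = 10¢
Coin 2 (dime, 10¢): balance = 20¢
Coin 3 (nickel, 5¢): balance = 25¢
Coin 4 (quarter, 25¢): balance = 50¢
All coins inserted, balance 50¢ < price 100¢ → REFUND 50¢

Answer: REFUNDED 50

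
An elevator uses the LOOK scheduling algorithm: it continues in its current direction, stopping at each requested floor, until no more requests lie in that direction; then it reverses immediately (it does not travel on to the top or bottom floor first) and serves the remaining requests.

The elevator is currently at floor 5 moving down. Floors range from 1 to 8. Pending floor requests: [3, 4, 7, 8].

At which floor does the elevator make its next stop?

Current floor: 5, direction: down
Requests above: [7, 8]
Requests below: [3, 4]
Moving down and requests lie below → nearest below is max([3, 4]) = 4

Answer: 4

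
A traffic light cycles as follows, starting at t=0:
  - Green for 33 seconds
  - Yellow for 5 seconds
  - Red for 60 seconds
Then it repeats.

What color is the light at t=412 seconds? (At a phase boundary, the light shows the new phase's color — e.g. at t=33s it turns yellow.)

Answer: green

Derivation:
Cycle length = 33 + 5 + 60 = 98s
t = 412, phase_t = 412 mod 98 = 20
20 < 33 (green end) → GREEN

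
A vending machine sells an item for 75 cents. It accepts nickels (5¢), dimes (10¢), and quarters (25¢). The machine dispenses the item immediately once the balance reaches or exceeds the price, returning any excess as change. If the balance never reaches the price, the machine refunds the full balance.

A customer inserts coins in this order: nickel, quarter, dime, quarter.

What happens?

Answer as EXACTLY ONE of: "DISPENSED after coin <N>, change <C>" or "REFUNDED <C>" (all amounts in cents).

Answer: REFUNDED 65

Derivation:
Price: 75¢
Coin 1 (nickel, 5¢): balance = 5¢
Coin 2 (quarter, 25¢): balance = 30¢
Coin 3 (dime, 10¢): balance = 40¢
Coin 4 (quarter, 25¢): balance = 65¢
All coins inserted, balance 65¢ < price 75¢ → REFUND 65¢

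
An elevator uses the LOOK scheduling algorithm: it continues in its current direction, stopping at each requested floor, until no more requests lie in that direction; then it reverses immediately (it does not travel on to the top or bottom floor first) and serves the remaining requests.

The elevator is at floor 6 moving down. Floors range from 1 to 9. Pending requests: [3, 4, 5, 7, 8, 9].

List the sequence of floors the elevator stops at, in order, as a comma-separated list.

Answer: 5, 4, 3, 7, 8, 9

Derivation:
Current: 6, moving DOWN
Serve below first (descending): [5, 4, 3]
Then reverse, serve above (ascending): [7, 8, 9]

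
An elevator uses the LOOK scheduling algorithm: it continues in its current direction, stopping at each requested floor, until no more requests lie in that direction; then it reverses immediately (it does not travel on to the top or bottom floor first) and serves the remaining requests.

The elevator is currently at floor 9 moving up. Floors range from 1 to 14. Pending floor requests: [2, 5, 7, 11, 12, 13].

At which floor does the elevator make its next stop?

Answer: 11

Derivation:
Current floor: 9, direction: up
Requests above: [11, 12, 13]
Requests below: [2, 5, 7]
Moving up and requests lie above → nearest above is min([11, 12, 13]) = 11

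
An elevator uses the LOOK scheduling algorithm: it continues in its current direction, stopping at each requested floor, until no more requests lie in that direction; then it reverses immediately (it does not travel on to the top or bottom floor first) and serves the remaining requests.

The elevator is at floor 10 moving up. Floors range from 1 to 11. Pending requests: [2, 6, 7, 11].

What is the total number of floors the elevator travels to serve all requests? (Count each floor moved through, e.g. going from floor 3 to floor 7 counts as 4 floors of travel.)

Answer: 10

Derivation:
Start at floor 10 moving up, LOOK stop order: [11, 7, 6, 2]
  10 → 11: |11-10| = 1, total = 1
  11 → 7: |7-11| = 4, total = 5
  7 → 6: |6-7| = 1, total = 6
  6 → 2: |2-6| = 4, total = 10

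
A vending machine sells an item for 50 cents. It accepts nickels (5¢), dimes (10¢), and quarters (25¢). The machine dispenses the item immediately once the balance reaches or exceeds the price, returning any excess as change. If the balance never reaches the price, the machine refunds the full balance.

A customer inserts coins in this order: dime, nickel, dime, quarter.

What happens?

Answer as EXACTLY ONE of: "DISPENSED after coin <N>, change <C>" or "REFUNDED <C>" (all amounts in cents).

Answer: DISPENSED after coin 4, change 0

Derivation:
Price: 50¢
Coin 1 (dime, 10¢): balance = 10¢
Coin 2 (nickel, 5¢): balance = 15¢
Coin 3 (dime, 10¢): balance = 25¢
Coin 4 (quarter, 25¢): balance = 50¢
  → balance >= price → DISPENSE, change = 50 - 50 = 0¢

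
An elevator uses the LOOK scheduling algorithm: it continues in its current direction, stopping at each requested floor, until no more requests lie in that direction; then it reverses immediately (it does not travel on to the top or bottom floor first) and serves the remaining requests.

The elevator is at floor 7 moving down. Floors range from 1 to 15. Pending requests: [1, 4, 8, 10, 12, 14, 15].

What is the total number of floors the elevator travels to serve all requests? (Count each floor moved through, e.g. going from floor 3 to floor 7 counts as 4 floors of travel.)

Answer: 20

Derivation:
Start at floor 7 moving down, LOOK stop order: [4, 1, 8, 10, 12, 14, 15]
  7 → 4: |4-7| = 3, total = 3
  4 → 1: |1-4| = 3, total = 6
  1 → 8: |8-1| = 7, total = 13
  8 → 10: |10-8| = 2, total = 15
  10 → 12: |12-10| = 2, total = 17
  12 → 14: |14-12| = 2, total = 19
  14 → 15: |15-14| = 1, total = 20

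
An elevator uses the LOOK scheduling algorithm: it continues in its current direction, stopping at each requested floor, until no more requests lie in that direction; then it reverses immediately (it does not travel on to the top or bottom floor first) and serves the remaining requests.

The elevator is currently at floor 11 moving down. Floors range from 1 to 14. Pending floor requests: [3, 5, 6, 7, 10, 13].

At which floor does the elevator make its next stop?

Current floor: 11, direction: down
Requests above: [13]
Requests below: [3, 5, 6, 7, 10]
Moving down and requests lie below → nearest below is max([3, 5, 6, 7, 10]) = 10

Answer: 10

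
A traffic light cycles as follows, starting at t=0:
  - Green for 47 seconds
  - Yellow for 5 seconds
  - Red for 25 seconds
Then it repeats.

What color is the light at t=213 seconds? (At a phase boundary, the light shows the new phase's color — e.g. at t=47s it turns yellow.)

Answer: red

Derivation:
Cycle length = 47 + 5 + 25 = 77s
t = 213, phase_t = 213 mod 77 = 59
59 >= 52 → RED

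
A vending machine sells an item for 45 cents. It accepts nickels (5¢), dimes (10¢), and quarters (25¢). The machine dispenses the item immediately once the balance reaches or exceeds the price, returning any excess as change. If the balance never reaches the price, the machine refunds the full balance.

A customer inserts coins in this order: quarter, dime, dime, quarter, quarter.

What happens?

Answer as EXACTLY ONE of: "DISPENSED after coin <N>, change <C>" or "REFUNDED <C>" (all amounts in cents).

Price: 45¢
Coin 1 (quarter, 25¢): balance = 25¢
Coin 2 (dime, 10¢): balance = 35¢
Coin 3 (dime, 10¢): balance = 45¢
  → balance >= price → DISPENSE, change = 45 - 45 = 0¢

Answer: DISPENSED after coin 3, change 0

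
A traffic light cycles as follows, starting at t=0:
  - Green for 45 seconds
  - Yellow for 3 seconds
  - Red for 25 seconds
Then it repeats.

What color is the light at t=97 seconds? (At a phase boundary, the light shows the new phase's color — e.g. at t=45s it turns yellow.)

Cycle length = 45 + 3 + 25 = 73s
t = 97, phase_t = 97 mod 73 = 24
24 < 45 (green end) → GREEN

Answer: green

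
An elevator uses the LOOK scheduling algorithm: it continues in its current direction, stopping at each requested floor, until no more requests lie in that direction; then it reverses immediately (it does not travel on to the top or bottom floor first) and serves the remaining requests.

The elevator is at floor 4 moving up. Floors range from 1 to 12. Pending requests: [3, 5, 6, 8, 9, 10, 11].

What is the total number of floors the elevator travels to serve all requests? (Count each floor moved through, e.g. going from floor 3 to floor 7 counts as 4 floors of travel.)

Answer: 15

Derivation:
Start at floor 4 moving up, LOOK stop order: [5, 6, 8, 9, 10, 11, 3]
  4 → 5: |5-4| = 1, total = 1
  5 → 6: |6-5| = 1, total = 2
  6 → 8: |8-6| = 2, total = 4
  8 → 9: |9-8| = 1, total = 5
  9 → 10: |10-9| = 1, total = 6
  10 → 11: |11-10| = 1, total = 7
  11 → 3: |3-11| = 8, total = 15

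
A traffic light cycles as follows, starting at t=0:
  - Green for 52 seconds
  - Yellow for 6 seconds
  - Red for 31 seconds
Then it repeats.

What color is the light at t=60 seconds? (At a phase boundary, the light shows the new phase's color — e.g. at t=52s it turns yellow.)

Cycle length = 52 + 6 + 31 = 89s
t = 60, phase_t = 60 mod 89 = 60
60 >= 58 → RED

Answer: red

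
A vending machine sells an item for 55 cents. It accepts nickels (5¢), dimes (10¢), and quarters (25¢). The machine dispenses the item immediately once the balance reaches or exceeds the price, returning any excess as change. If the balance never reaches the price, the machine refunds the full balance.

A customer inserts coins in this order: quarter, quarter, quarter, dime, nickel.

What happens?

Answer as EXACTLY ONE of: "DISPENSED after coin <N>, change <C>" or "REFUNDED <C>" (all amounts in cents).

Price: 55¢
Coin 1 (quarter, 25¢): balance = 25¢
Coin 2 (quarter, 25¢): balance = 50¢
Coin 3 (quarter, 25¢): balance = 75¢
  → balance >= price → DISPENSE, change = 75 - 55 = 20¢

Answer: DISPENSED after coin 3, change 20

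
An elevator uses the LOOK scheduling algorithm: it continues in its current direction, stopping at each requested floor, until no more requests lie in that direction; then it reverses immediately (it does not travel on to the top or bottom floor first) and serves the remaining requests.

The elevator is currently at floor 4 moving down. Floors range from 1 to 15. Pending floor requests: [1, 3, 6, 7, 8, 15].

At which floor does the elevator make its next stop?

Answer: 3

Derivation:
Current floor: 4, direction: down
Requests above: [6, 7, 8, 15]
Requests below: [1, 3]
Moving down and requests lie below → nearest below is max([1, 3]) = 3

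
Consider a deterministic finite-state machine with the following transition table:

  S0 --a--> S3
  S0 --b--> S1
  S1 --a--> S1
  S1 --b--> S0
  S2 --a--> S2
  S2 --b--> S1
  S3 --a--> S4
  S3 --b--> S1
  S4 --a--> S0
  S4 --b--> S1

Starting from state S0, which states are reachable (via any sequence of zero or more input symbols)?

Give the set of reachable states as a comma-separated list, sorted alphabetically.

BFS from S0:
  visit S0: S0--a-->S3 (new), S0--b-->S1 (new)
  visit S3: S3--a-->S4 (new), S3--b-->S1 (seen)
  visit S1: S1--a-->S1 (seen), S1--b-->S0 (seen)
  visit S4: S4--a-->S0 (seen), S4--b-->S1 (seen)

Answer: S0, S1, S3, S4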